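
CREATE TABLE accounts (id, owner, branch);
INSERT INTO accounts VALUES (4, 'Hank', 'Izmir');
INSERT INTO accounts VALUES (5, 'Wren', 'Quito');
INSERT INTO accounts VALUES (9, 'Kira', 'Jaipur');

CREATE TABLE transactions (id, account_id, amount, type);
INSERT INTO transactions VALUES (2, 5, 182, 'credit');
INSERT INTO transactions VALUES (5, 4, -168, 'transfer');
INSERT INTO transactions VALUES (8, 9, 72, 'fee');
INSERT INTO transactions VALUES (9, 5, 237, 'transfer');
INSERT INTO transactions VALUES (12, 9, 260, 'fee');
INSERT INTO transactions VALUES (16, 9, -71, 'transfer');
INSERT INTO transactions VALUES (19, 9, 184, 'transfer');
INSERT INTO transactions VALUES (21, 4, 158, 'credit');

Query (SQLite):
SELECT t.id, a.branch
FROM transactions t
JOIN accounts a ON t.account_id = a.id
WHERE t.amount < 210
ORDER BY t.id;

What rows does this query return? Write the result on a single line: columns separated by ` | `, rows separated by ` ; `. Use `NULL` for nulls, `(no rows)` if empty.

2 | Quito ; 5 | Izmir ; 8 | Jaipur ; 16 | Jaipur ; 19 | Jaipur ; 21 | Izmir

Each transactions row matches the accounts row where account_id = accounts.id.
Then keep rows with t.amount < 210.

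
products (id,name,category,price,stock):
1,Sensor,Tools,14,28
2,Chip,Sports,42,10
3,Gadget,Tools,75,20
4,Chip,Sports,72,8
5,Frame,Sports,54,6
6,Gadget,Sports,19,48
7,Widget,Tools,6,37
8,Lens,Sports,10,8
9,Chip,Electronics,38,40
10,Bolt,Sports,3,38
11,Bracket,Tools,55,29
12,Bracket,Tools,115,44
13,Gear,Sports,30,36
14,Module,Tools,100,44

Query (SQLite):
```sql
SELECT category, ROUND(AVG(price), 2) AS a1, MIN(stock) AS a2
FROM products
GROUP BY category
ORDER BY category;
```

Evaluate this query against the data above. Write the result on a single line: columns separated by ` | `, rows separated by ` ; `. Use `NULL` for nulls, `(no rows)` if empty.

Group products by category.
Per group compute: ROUND(AVG(price), 2), MIN(stock).
  Electronics: ids {9} → ROUND(AVG(price), 2)=38, MIN(stock)=40
  Sports: ids {2, 4, 5, 6, 8, 10, 13} → ROUND(AVG(price), 2)=32.86, MIN(stock)=6
  Tools: ids {1, 3, 7, 11, 12, 14} → ROUND(AVG(price), 2)=60.83, MIN(stock)=20

Electronics | 38 | 40 ; Sports | 32.86 | 6 ; Tools | 60.83 | 20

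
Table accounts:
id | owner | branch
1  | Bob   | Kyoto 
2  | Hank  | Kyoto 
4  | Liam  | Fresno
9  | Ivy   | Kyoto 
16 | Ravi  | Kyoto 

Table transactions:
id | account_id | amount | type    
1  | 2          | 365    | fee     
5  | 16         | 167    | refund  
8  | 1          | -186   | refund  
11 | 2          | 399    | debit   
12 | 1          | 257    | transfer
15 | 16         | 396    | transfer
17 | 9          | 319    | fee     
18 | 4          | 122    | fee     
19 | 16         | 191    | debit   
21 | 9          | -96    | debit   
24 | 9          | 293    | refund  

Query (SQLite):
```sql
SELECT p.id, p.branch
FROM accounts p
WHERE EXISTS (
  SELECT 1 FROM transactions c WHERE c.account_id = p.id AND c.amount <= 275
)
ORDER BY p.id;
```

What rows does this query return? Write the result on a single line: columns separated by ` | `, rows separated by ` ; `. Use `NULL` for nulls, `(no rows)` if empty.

For each accounts row, check whether any transactions with matching account_id has amount <= 275.
Keep rows where that is true.

1 | Kyoto ; 4 | Fresno ; 9 | Kyoto ; 16 | Kyoto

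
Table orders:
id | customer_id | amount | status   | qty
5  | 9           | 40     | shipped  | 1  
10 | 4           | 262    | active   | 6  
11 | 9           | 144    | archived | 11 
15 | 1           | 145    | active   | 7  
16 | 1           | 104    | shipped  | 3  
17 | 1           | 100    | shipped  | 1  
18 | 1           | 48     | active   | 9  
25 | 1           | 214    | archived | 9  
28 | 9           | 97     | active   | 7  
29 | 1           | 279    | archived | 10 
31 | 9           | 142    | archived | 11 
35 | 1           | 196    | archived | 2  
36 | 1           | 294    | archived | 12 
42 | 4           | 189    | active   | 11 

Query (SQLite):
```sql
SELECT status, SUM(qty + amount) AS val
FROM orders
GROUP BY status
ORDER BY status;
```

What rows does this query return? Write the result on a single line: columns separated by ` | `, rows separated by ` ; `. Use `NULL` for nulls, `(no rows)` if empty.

active | 781 ; archived | 1324 ; shipped | 249

For each row compute qty + amount.
Group by status; take SUM of the expression per group.
  active: ids {10, 15, 18, 28, 42} → SUM(qty + amount)=781
  archived: ids {11, 25, 29, 31, 35, 36} → SUM(qty + amount)=1324
  shipped: ids {5, 16, 17} → SUM(qty + amount)=249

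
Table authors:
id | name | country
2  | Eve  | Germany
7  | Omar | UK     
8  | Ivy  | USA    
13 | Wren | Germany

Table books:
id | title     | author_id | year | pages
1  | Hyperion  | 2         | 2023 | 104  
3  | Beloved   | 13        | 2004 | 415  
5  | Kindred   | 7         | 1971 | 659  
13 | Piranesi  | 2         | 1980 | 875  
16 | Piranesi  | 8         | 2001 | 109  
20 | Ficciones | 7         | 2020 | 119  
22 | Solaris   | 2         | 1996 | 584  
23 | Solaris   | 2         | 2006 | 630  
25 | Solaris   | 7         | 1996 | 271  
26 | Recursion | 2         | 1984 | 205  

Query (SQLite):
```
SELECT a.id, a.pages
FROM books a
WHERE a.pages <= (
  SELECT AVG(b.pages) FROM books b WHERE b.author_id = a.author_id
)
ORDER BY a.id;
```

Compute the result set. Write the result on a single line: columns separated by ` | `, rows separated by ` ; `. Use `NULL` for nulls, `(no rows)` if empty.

For each books row a, compute AVG(pages) over rows sharing a.author_id.
Keep row a if a.pages <= that per-group AVG.
  author_id=2: AVG(pages) = 479.6
  author_id=7: AVG(pages) = 349.666667
  author_id=8: AVG(pages) = 109.0
  author_id=13: AVG(pages) = 415.0

1 | 104 ; 3 | 415 ; 16 | 109 ; 20 | 119 ; 25 | 271 ; 26 | 205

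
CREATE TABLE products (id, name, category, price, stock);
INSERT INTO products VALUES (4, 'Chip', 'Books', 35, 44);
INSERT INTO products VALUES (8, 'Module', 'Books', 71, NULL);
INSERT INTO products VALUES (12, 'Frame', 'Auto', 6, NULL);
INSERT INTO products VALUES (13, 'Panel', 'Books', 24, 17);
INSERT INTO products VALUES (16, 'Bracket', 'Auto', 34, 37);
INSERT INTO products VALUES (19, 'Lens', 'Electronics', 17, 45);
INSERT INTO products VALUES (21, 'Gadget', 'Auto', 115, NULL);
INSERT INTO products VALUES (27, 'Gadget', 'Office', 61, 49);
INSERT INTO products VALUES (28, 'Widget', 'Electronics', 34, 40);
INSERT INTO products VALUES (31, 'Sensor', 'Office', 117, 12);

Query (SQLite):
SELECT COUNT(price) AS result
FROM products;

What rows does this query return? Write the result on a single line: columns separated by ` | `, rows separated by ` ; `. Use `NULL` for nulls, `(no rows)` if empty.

All price values: [35, 71, 6, 24, 34, 17, 115, 61, 34, 117].
COUNT(price) counts non-NULL values → 10.

10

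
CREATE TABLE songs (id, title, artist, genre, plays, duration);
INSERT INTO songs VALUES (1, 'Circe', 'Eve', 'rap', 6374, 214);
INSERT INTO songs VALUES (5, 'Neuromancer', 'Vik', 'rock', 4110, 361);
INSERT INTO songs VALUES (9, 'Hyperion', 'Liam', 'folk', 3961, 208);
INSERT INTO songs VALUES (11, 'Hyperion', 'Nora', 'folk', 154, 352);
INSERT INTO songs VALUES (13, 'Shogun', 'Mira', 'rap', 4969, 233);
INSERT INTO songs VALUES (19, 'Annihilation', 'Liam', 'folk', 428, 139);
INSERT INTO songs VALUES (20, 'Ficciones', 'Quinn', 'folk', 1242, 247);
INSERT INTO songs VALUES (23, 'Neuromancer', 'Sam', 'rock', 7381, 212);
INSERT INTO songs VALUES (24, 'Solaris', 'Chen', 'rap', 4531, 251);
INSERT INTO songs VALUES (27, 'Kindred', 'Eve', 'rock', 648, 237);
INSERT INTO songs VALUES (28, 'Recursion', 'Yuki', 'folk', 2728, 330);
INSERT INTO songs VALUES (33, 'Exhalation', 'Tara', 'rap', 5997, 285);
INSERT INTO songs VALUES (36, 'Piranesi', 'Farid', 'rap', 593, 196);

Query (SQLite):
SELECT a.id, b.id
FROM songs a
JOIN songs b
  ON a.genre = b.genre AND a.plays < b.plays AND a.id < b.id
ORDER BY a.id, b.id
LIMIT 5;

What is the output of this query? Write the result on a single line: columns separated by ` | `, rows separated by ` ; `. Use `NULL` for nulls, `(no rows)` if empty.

5 | 23 ; 11 | 19 ; 11 | 20 ; 11 | 28 ; 13 | 33

Pairs (a,b) with same genre, a.plays < b.plays, a.id < b.id.
genre groups: folk:{9,11,19,20,28} rap:{1,13,24,33,36} rock:{5,23,27}
Ordered by (a.id, b.id); first 5.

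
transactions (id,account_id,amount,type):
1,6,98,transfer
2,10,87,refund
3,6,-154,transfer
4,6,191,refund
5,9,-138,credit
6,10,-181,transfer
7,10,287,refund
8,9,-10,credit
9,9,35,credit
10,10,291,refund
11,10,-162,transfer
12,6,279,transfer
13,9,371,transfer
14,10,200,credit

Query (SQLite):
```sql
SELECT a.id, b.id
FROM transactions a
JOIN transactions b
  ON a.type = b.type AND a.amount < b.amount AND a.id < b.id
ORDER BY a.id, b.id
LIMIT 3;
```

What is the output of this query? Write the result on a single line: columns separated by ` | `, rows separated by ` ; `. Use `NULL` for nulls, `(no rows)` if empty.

Pairs (a,b) with same type, a.amount < b.amount, a.id < b.id.
type groups: credit:{5,8,9,14} refund:{2,4,7,10} transfer:{1,3,6,11,12,13}
Ordered by (a.id, b.id); first 3.

1 | 12 ; 1 | 13 ; 2 | 4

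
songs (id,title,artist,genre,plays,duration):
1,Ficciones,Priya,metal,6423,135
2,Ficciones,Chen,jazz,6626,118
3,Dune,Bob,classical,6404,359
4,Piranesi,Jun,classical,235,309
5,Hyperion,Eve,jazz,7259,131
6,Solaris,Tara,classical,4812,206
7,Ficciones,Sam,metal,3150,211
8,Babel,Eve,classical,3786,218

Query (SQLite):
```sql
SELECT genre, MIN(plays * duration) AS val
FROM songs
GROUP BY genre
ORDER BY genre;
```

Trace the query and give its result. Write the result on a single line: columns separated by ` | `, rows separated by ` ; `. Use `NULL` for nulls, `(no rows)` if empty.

For each row compute plays * duration.
Group by genre; take MIN of the expression per group.
  classical: ids {3, 4, 6, 8} → MIN(plays * duration)=72615
  jazz: ids {2, 5} → MIN(plays * duration)=781868
  metal: ids {1, 7} → MIN(plays * duration)=664650

classical | 72615 ; jazz | 781868 ; metal | 664650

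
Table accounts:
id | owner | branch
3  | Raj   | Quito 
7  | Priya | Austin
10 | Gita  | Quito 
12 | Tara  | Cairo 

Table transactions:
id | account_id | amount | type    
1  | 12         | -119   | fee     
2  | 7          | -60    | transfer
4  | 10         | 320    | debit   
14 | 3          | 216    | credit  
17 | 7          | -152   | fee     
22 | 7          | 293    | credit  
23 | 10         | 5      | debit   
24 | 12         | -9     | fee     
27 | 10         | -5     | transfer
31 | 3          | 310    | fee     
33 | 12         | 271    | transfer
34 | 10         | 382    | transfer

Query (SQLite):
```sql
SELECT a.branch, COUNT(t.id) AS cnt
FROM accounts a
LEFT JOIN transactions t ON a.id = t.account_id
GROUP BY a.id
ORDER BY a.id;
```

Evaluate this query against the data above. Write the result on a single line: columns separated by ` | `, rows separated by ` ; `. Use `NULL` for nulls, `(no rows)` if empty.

LEFT JOIN keeps every accounts row; unmatched ones get NULL for transactions columns.
Group by accounts.id and compute COUNT(t.id). COUNT(col) of an all-NULL group is 0.
  3: ids {14, 31} → COUNT(t.id)=2
  7: ids {2, 17, 22} → COUNT(t.id)=3
  10: ids {4, 23, 27, 34} → COUNT(t.id)=4
  12: ids {1, 24, 33} → COUNT(t.id)=3

Quito | 2 ; Austin | 3 ; Quito | 4 ; Cairo | 3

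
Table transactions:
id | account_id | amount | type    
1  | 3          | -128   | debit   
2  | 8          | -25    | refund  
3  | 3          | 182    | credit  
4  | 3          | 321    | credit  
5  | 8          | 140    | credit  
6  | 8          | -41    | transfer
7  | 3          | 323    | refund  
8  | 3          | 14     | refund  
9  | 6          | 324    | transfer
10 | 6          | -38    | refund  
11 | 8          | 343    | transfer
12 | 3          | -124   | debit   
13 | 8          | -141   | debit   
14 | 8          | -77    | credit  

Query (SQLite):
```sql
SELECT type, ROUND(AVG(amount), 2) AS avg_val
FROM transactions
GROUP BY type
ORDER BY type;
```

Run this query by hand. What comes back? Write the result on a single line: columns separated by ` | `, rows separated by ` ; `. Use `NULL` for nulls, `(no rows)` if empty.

credit | 141.5 ; debit | -131 ; refund | 68.5 ; transfer | 208.67

Partition transactions by type; compute ROUND(AVG(amount), 2) within each group.
  credit: ids {3, 4, 5, 14} → ROUND(AVG(amount), 2)=141.5
  debit: ids {1, 12, 13} → ROUND(AVG(amount), 2)=-131
  refund: ids {2, 7, 8, 10} → ROUND(AVG(amount), 2)=68.5
  transfer: ids {6, 9, 11} → ROUND(AVG(amount), 2)=208.67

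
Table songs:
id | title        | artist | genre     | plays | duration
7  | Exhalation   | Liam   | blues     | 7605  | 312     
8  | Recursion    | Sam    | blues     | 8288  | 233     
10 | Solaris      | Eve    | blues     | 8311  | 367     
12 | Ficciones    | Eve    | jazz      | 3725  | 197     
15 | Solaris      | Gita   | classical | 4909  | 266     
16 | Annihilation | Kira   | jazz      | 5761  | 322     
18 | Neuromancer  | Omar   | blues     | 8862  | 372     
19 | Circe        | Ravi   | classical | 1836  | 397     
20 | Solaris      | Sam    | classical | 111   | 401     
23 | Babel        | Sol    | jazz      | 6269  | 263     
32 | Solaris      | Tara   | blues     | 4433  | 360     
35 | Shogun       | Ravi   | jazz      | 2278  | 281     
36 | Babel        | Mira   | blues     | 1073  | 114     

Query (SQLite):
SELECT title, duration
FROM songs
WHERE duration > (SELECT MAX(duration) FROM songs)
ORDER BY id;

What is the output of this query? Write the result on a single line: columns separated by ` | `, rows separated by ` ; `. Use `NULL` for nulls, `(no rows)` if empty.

Scalar subquery: MAX(duration) over all songs rows = 401.
Keep rows where duration > that value.

(no rows)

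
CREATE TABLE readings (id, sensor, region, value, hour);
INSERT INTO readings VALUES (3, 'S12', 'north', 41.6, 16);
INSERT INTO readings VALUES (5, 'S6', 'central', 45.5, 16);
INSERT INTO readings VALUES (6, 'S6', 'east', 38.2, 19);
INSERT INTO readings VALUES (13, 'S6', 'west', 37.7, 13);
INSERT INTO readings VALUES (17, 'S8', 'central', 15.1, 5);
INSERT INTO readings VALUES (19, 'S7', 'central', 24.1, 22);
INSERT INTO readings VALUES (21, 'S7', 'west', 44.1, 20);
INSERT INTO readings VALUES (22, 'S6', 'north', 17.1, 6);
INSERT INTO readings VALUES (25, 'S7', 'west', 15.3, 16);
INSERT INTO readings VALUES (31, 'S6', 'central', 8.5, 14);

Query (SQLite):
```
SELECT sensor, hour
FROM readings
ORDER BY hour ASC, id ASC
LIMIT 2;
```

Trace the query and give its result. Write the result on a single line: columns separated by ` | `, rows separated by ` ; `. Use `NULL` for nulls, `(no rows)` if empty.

Sort by hour asc, tiebreak id asc: (5, id=17), (6, id=22), (13, id=13), (14, id=31), (16, id=3) …. Take first 2.

S8 | 5 ; S6 | 6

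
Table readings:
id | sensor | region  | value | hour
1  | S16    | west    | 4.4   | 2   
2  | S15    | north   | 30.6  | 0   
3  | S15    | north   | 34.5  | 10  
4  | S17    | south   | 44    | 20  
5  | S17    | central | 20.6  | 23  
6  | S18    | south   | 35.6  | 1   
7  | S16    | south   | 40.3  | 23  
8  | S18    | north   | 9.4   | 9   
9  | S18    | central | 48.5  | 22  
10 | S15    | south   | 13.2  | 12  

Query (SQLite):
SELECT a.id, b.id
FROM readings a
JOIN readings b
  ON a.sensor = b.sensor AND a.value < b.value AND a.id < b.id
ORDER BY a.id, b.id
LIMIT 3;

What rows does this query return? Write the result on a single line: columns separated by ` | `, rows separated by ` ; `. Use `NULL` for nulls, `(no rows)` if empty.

1 | 7 ; 2 | 3 ; 6 | 9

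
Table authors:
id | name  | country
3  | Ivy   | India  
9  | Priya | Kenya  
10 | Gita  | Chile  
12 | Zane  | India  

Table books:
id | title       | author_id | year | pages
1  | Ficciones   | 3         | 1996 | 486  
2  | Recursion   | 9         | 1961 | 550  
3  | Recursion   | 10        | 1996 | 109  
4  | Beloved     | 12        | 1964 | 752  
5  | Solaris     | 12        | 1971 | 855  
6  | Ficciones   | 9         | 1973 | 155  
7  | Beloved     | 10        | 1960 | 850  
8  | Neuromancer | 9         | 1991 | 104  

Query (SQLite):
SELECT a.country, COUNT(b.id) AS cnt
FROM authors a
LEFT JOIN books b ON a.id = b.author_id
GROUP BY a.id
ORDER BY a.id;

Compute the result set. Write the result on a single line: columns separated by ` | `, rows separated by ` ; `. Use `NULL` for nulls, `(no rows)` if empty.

India | 1 ; Kenya | 3 ; Chile | 2 ; India | 2

LEFT JOIN keeps every authors row; unmatched ones get NULL for books columns.
Group by authors.id and compute COUNT(b.id). COUNT(col) of an all-NULL group is 0.
  3: ids {1} → COUNT(b.id)=1
  9: ids {2, 6, 8} → COUNT(b.id)=3
  10: ids {3, 7} → COUNT(b.id)=2
  12: ids {4, 5} → COUNT(b.id)=2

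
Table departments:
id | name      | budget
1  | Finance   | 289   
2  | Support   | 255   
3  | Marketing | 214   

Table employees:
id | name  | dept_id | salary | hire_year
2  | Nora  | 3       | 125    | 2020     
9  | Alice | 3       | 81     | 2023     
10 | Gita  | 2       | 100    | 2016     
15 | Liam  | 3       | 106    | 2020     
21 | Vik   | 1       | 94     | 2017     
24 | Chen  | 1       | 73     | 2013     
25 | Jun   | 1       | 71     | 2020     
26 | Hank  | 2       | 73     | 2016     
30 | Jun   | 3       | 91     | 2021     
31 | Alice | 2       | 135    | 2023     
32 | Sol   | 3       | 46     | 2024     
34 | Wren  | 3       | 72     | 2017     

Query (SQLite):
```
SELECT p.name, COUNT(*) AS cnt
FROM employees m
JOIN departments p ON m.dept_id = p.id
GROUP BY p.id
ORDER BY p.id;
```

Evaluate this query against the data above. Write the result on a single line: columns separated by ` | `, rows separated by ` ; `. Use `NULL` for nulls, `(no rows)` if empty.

Join each employees row to its departments via dept_id.
Group joined rows by departments.id; compute COUNT(*) per group.
  1: ids {21, 24, 25} → COUNT(*)=3
  2: ids {10, 26, 31} → COUNT(*)=3
  3: ids {2, 9, 15, 30, 32, 34} → COUNT(*)=6

Finance | 3 ; Support | 3 ; Marketing | 6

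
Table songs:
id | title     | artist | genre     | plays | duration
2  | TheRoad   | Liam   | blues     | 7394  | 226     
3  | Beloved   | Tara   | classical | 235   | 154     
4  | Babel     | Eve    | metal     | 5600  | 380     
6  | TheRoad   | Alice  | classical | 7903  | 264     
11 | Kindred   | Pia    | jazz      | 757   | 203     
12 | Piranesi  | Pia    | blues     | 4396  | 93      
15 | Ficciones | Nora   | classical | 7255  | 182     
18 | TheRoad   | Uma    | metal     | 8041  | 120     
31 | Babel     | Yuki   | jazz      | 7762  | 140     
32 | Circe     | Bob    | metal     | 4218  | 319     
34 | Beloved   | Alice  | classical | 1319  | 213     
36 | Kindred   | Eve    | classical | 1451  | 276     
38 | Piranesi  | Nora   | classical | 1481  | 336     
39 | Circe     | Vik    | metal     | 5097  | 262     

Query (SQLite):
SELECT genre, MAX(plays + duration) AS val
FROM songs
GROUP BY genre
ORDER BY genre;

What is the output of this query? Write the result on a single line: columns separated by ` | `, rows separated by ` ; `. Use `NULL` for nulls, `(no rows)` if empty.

For each row compute plays + duration.
Group by genre; take MAX of the expression per group.
  blues: ids {2, 12} → MAX(plays + duration)=7620
  classical: ids {3, 6, 15, 34, 36, 38} → MAX(plays + duration)=8167
  jazz: ids {11, 31} → MAX(plays + duration)=7902
  metal: ids {4, 18, 32, 39} → MAX(plays + duration)=8161

blues | 7620 ; classical | 8167 ; jazz | 7902 ; metal | 8161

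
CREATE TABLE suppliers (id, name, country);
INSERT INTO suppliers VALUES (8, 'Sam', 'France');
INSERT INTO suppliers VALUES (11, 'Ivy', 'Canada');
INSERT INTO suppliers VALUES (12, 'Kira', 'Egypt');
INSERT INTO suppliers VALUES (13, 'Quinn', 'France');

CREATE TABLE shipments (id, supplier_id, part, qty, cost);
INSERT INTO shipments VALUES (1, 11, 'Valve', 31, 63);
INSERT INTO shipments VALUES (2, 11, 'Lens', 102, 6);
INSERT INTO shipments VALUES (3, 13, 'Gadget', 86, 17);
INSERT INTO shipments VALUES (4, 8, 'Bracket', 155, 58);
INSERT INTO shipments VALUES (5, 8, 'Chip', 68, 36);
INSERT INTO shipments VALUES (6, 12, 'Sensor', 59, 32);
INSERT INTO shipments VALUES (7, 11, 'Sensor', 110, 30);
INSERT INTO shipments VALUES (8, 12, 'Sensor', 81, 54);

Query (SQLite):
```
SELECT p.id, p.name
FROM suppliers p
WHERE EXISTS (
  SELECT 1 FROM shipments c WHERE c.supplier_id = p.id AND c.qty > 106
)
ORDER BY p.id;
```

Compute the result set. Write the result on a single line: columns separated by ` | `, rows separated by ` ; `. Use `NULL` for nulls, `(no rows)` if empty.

For each suppliers row, check whether any shipments with matching supplier_id has qty > 106.
Keep rows where that is true.

8 | Sam ; 11 | Ivy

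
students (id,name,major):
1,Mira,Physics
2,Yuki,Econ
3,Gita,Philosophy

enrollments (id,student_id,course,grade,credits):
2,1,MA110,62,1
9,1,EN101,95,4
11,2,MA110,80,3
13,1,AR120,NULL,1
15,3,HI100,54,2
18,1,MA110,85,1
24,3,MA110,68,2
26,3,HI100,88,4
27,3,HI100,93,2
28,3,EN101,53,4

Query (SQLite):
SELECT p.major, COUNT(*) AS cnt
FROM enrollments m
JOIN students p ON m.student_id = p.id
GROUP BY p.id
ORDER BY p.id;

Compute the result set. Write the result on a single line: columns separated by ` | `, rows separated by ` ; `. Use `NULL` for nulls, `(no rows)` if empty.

Physics | 4 ; Econ | 1 ; Philosophy | 5

Join each enrollments row to its students via student_id.
Group joined rows by students.id; compute COUNT(*) per group.
  1: ids {2, 9, 13, 18} → COUNT(*)=4
  2: ids {11} → COUNT(*)=1
  3: ids {15, 24, 26, 27, 28} → COUNT(*)=5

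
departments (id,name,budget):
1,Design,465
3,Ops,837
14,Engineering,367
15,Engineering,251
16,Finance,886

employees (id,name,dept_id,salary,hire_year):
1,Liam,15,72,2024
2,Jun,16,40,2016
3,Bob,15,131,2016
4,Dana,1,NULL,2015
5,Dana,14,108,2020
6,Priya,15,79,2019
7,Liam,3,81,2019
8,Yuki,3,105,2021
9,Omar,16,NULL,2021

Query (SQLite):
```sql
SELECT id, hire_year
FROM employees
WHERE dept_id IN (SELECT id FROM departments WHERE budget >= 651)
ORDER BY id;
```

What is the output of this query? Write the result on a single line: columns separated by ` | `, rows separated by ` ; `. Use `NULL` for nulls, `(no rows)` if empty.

2 | 2016 ; 7 | 2019 ; 8 | 2021 ; 9 | 2021

Inner query: departments.id where budget >= 651.
Outer: keep employees rows whose dept_id is in that set.
Inner query → {3, 16}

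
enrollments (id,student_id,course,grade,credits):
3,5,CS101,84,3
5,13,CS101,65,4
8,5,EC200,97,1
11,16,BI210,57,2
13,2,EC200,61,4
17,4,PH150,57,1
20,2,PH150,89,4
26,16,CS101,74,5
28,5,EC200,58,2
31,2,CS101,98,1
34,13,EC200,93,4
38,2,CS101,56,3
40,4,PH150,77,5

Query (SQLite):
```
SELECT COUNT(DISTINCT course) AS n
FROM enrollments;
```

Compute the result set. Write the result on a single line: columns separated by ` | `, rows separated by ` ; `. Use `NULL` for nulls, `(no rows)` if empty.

4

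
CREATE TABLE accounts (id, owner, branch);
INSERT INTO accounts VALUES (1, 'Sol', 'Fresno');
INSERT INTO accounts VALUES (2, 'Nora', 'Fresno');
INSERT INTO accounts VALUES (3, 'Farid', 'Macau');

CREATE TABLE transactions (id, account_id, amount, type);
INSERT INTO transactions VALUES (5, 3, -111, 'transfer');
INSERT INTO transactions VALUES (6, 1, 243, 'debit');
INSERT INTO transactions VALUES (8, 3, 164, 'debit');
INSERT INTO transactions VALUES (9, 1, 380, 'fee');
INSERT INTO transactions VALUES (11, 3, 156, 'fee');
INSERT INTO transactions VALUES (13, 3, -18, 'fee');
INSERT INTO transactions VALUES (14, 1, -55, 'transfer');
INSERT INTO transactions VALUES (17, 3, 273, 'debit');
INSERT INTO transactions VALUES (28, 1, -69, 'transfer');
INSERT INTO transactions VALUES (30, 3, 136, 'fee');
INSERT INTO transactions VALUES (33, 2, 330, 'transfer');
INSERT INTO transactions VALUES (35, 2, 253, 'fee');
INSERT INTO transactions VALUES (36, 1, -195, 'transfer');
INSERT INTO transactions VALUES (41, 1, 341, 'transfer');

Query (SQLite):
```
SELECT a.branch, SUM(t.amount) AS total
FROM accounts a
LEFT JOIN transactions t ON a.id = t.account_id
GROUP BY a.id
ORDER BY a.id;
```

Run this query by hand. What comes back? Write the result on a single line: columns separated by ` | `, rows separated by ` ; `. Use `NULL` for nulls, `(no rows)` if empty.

Fresno | 645 ; Fresno | 583 ; Macau | 600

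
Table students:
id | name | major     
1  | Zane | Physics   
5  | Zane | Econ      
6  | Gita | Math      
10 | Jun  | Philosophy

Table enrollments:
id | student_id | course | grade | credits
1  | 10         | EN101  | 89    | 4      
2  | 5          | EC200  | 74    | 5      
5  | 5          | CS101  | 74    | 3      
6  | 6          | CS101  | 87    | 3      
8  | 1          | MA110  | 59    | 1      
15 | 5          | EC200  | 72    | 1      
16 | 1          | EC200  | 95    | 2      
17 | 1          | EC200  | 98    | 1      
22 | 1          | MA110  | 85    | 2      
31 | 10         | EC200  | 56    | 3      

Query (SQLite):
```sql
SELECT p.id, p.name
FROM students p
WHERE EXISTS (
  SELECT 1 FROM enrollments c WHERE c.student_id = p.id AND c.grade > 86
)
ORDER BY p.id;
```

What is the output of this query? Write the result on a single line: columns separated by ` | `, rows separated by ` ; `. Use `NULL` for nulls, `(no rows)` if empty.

For each students row, check whether any enrollments with matching student_id has grade > 86.
Keep rows where that is true.

1 | Zane ; 6 | Gita ; 10 | Jun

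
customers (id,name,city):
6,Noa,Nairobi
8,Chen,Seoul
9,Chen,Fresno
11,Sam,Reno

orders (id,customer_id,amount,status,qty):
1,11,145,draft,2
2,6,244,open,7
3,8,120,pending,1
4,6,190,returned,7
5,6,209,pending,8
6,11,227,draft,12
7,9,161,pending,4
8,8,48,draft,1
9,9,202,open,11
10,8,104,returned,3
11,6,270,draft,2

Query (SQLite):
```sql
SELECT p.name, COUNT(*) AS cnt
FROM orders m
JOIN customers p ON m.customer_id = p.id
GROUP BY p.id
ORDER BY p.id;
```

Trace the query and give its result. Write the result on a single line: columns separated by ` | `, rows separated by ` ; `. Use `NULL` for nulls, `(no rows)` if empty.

Noa | 4 ; Chen | 3 ; Chen | 2 ; Sam | 2

Join each orders row to its customers via customer_id.
Group joined rows by customers.id; compute COUNT(*) per group.
  6: ids {2, 4, 5, 11} → COUNT(*)=4
  8: ids {3, 8, 10} → COUNT(*)=3
  9: ids {7, 9} → COUNT(*)=2
  11: ids {1, 6} → COUNT(*)=2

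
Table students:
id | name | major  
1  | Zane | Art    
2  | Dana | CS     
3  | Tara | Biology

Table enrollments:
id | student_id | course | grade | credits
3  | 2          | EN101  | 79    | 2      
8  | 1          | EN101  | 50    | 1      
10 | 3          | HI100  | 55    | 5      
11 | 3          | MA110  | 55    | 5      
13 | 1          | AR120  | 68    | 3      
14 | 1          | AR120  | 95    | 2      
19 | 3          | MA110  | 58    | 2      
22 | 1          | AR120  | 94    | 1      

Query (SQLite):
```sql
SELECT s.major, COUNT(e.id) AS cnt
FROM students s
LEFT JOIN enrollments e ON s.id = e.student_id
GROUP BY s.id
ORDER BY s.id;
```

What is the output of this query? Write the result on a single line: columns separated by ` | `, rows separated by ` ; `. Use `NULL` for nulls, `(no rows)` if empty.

Art | 4 ; CS | 1 ; Biology | 3

LEFT JOIN keeps every students row; unmatched ones get NULL for enrollments columns.
Group by students.id and compute COUNT(e.id). COUNT(col) of an all-NULL group is 0.
  1: ids {8, 13, 14, 22} → COUNT(e.id)=4
  2: ids {3} → COUNT(e.id)=1
  3: ids {10, 11, 19} → COUNT(e.id)=3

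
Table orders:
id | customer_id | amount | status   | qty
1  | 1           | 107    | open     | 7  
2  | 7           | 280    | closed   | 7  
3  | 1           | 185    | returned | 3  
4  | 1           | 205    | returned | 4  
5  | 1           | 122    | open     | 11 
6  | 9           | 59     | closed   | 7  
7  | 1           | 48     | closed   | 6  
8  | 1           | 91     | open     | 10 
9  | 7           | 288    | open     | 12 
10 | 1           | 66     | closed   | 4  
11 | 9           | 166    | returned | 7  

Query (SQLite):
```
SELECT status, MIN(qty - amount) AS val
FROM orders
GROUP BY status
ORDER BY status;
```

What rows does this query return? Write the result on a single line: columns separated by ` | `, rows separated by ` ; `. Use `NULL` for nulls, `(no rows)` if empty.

For each row compute qty - amount.
Group by status; take MIN of the expression per group.
  closed: ids {2, 6, 7, 10} → MIN(qty - amount)=-273
  open: ids {1, 5, 8, 9} → MIN(qty - amount)=-276
  returned: ids {3, 4, 11} → MIN(qty - amount)=-201

closed | -273 ; open | -276 ; returned | -201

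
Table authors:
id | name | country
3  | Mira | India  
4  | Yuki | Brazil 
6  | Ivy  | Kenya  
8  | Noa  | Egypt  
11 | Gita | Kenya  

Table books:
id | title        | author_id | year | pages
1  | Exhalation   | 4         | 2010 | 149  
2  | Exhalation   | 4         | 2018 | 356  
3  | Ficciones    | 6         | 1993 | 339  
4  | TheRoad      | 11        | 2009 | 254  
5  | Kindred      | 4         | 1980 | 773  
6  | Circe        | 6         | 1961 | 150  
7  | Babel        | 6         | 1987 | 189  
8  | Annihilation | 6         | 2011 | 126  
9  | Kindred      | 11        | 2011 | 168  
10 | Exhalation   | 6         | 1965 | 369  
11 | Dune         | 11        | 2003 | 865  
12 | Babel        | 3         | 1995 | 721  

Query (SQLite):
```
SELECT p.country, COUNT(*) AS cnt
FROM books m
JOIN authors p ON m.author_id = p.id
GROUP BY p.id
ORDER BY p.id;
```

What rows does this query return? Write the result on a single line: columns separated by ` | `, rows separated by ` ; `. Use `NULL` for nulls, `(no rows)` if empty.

Join each books row to its authors via author_id.
Group joined rows by authors.id; compute COUNT(*) per group.
  3: ids {12} → COUNT(*)=1
  4: ids {1, 2, 5} → COUNT(*)=3
  6: ids {3, 6, 7, 8, 10} → COUNT(*)=5
  11: ids {4, 9, 11} → COUNT(*)=3

India | 1 ; Brazil | 3 ; Kenya | 5 ; Kenya | 3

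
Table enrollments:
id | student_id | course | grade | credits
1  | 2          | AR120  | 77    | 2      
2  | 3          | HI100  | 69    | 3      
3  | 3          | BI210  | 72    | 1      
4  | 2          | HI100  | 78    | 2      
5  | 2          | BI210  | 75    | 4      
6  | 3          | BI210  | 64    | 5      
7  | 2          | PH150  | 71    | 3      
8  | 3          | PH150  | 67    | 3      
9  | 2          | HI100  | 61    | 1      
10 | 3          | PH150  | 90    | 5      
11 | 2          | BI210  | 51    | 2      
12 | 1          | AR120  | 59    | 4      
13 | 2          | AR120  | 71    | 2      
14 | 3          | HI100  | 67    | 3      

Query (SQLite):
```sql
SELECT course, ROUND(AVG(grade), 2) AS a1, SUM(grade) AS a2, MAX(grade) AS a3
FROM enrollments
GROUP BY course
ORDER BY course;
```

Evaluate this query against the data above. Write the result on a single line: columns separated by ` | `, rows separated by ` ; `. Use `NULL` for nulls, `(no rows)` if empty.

AR120 | 69 | 207 | 77 ; BI210 | 65.5 | 262 | 75 ; HI100 | 68.75 | 275 | 78 ; PH150 | 76 | 228 | 90

Group enrollments by course.
Per group compute: ROUND(AVG(grade), 2), SUM(grade), MAX(grade).
  AR120: ids {1, 12, 13} → ROUND(AVG(grade), 2)=69, SUM(grade)=207, MAX(grade)=77
  BI210: ids {3, 5, 6, 11} → ROUND(AVG(grade), 2)=65.5, SUM(grade)=262, MAX(grade)=75
  HI100: ids {2, 4, 9, 14} → ROUND(AVG(grade), 2)=68.75, SUM(grade)=275, MAX(grade)=78
  PH150: ids {7, 8, 10} → ROUND(AVG(grade), 2)=76, SUM(grade)=228, MAX(grade)=90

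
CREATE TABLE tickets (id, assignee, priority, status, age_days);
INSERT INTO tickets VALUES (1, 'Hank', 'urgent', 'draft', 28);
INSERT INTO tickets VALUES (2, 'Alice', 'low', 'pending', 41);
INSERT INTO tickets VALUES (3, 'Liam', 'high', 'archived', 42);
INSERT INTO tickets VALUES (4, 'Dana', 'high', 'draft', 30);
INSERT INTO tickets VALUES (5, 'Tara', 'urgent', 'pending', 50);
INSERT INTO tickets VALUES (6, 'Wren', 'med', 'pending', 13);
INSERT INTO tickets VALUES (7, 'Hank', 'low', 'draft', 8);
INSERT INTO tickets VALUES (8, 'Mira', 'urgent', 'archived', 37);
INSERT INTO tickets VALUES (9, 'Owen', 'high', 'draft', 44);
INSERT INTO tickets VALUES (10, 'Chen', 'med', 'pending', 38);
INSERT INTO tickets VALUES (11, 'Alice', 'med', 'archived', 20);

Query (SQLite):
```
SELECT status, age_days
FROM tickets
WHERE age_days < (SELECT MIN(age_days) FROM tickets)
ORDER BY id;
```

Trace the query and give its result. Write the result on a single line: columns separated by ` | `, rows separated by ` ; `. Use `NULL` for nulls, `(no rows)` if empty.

Scalar subquery: MIN(age_days) over all tickets rows = 8.
Keep rows where age_days < that value.

(no rows)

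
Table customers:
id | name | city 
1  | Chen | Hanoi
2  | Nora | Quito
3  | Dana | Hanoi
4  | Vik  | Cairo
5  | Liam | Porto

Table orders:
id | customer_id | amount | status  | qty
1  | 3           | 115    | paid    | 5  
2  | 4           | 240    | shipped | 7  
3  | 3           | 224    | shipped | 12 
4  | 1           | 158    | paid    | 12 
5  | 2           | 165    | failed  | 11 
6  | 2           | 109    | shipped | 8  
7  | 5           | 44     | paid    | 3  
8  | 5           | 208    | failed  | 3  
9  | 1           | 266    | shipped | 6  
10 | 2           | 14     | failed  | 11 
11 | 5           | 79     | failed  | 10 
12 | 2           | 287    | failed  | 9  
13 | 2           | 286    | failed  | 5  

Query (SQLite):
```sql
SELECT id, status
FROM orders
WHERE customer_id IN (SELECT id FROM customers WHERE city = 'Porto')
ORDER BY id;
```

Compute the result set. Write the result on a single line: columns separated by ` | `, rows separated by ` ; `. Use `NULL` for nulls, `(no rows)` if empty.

7 | paid ; 8 | failed ; 11 | failed

Inner query: customers.id where city = 'Porto'.
Outer: keep orders rows whose customer_id is in that set.
Inner query → {5}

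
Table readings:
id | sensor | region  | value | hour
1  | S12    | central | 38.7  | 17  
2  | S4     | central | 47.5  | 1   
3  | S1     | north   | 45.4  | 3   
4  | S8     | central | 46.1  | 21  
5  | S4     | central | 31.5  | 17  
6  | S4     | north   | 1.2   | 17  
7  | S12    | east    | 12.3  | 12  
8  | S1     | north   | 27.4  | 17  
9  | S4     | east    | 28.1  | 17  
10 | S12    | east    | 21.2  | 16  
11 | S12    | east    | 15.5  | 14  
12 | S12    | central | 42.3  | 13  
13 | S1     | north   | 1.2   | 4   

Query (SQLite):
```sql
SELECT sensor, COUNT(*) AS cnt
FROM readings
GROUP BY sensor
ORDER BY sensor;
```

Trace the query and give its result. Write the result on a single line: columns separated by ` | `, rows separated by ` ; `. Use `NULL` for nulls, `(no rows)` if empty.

Partition readings by sensor; compute COUNT(*) within each group.
  S1: ids {3, 8, 13} → COUNT(*)=3
  S12: ids {1, 7, 10, 11, 12} → COUNT(*)=5
  S4: ids {2, 5, 6, 9} → COUNT(*)=4
  S8: ids {4} → COUNT(*)=1

S1 | 3 ; S12 | 5 ; S4 | 4 ; S8 | 1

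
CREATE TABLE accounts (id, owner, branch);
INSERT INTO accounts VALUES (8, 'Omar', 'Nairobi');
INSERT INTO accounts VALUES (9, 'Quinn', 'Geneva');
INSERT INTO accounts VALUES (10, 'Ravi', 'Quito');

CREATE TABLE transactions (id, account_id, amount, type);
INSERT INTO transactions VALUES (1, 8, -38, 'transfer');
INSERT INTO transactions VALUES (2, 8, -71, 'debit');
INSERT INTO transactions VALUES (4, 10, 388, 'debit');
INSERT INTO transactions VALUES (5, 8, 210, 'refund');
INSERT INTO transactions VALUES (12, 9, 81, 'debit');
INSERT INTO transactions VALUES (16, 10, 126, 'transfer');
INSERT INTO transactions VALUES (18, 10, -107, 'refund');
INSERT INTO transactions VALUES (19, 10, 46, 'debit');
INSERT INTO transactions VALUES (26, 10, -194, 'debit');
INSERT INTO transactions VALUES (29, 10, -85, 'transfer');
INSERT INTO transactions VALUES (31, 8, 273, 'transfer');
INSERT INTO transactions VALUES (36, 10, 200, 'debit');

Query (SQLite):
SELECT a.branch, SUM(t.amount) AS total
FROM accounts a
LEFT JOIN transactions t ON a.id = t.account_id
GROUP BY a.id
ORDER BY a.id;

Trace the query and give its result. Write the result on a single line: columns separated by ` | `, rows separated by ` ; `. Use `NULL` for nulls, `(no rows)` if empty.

Nairobi | 374 ; Geneva | 81 ; Quito | 374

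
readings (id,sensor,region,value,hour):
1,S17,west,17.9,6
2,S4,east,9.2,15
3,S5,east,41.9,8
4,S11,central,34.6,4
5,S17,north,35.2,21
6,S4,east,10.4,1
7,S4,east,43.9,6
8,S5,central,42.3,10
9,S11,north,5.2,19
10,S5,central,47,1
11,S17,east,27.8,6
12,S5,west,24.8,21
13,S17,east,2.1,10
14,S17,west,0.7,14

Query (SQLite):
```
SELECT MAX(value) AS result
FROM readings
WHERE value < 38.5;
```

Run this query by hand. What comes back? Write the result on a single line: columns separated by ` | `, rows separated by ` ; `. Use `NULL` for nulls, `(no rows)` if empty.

35.2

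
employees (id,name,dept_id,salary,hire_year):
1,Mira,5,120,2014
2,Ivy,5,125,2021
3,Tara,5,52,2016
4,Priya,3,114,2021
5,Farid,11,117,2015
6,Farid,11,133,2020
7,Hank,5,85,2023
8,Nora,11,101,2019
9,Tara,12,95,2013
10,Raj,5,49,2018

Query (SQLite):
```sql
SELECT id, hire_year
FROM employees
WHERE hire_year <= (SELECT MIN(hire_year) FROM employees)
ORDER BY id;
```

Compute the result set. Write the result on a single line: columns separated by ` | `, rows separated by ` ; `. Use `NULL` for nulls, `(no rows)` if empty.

Scalar subquery: MIN(hire_year) over all employees rows = 2013.
Keep rows where hire_year <= that value.

9 | 2013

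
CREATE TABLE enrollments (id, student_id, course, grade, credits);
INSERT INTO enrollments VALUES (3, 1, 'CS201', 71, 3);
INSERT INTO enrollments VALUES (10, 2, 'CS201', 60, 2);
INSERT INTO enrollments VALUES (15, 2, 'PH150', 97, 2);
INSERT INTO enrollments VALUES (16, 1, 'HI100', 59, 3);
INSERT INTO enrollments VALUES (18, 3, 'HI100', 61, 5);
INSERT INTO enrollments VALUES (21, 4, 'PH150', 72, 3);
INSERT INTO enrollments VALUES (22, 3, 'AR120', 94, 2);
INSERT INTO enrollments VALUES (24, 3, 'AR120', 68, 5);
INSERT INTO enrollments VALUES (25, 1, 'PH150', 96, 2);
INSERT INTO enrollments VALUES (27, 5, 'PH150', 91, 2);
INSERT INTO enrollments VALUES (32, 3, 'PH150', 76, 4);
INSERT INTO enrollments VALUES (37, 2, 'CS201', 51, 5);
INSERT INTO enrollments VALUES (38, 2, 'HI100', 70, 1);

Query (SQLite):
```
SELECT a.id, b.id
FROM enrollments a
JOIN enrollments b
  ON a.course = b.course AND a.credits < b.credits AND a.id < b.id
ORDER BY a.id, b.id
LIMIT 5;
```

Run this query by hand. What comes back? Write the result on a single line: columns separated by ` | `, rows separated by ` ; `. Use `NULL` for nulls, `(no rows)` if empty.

3 | 37 ; 10 | 37 ; 15 | 21 ; 15 | 32 ; 16 | 18

Pairs (a,b) with same course, a.credits < b.credits, a.id < b.id.
course groups: AR120:{22,24} CS201:{3,10,37} HI100:{16,18,38} PH150:{15,21,25,27,32}
Ordered by (a.id, b.id); first 5.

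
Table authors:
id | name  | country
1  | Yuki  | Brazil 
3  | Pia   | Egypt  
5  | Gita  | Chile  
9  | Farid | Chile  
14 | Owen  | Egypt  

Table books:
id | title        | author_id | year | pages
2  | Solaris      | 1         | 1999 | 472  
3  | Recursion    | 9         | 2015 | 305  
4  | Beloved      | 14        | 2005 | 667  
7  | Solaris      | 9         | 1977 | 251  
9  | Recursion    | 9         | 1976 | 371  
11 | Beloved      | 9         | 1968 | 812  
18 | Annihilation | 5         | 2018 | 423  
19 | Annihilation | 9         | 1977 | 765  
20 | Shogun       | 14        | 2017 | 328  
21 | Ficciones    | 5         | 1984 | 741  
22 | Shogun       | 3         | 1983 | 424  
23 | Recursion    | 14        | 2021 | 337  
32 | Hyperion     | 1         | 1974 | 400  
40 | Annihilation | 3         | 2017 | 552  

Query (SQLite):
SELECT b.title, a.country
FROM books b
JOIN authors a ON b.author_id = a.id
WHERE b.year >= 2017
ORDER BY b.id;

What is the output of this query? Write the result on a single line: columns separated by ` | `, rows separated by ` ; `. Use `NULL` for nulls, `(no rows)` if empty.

Annihilation | Chile ; Shogun | Egypt ; Recursion | Egypt ; Annihilation | Egypt

Each books row matches the authors row where author_id = authors.id.
Then keep rows with b.year >= 2017.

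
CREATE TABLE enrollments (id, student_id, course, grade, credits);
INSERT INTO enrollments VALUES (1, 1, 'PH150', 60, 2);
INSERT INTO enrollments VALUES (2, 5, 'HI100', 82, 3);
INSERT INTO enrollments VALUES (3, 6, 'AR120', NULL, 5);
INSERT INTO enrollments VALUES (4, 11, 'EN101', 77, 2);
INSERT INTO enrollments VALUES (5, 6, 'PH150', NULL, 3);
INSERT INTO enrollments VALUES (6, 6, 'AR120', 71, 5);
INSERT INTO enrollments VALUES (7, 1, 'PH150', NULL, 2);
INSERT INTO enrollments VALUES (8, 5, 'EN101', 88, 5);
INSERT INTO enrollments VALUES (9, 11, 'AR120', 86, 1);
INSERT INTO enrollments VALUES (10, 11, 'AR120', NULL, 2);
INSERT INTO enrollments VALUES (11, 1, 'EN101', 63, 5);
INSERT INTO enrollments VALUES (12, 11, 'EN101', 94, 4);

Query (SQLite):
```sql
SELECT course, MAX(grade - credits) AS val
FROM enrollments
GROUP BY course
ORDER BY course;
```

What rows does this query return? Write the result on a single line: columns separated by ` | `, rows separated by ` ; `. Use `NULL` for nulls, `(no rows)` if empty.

For each row compute grade - credits.
Group by course; take MAX of the expression per group.
  AR120: ids {3, 6, 9, 10} → MAX(grade - credits)=85
  EN101: ids {4, 8, 11, 12} → MAX(grade - credits)=90
  HI100: ids {2} → MAX(grade - credits)=79
  PH150: ids {1, 5, 7} → MAX(grade - credits)=58

AR120 | 85 ; EN101 | 90 ; HI100 | 79 ; PH150 | 58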